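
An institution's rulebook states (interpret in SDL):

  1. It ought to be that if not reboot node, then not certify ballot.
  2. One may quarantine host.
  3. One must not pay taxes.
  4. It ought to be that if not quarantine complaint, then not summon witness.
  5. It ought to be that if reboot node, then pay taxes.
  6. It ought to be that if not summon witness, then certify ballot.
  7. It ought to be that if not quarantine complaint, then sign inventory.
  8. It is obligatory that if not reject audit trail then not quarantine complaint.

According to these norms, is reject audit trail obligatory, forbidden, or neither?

Obligatory

F(pay_taxes) at premise 3 means O(¬pay_taxes).
Premise 5, O(reboot_node → pay_taxes), contraposes to O(¬pay_taxes → ¬reboot_node); with O(¬pay_taxes) we get O(¬reboot_node).
Premise 1 is O(¬reboot_node → ¬certify_ballot); since O(¬reboot_node), deontic closure gives O(¬certify_ballot).
Premise 6 is O(¬summon_witness → certify_ballot); contrapositively O(¬certify_ballot → summon_witness). Since O(¬certify_ballot) holds, K gives O(summon_witness).
Premise 4 is O(¬quarantine_complaint → ¬summon_witness); contrapositively O(summon_witness → quarantine_complaint). Since O(summon_witness) holds, K gives O(quarantine_complaint).
The contrapositive of premise 8 (O(¬reject_audit_trail → ¬quarantine_complaint)) is O(quarantine_complaint → reject_audit_trail), and O(quarantine_complaint) is already established, so O(reject_audit_trail).
Premises 2, 7 do not contribute to this derivation.
Hence reject_audit_trail is obligatory.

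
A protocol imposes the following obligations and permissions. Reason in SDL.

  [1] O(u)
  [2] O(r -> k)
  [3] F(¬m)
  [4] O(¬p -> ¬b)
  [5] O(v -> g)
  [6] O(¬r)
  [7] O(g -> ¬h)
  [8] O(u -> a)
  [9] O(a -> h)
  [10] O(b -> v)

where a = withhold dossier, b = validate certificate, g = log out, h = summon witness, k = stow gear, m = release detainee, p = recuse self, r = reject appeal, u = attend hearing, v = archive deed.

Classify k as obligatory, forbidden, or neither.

Neither

Premise 2 is O(r -> k), but O(r) is not derivable from the premises, so it does not yield O(k).
No premise or chain of K-axiom applications forces O(k), and none forces O(¬k). So k is neither obligatory nor forbidden under these norms.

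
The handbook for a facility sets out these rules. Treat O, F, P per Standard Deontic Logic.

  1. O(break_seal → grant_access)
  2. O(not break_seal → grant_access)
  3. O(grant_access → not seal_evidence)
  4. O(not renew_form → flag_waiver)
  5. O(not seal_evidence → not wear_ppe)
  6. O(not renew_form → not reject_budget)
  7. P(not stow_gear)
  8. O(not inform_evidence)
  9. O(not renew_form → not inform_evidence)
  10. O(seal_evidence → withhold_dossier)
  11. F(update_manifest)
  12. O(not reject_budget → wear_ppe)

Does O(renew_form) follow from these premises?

Premises 2 and 1 are O(not break_seal → grant_access) and O(break_seal → grant_access); every ideal world satisfies not break_seal or break_seal, so in either case grant_access holds — hence O(grant_access).
Applying K to premise 3 (O(grant_access → not seal_evidence)) and O(grant_access) yields O(not seal_evidence).
Applying K to premise 5 (O(not seal_evidence → not wear_ppe)) and O(not seal_evidence) yields O(not wear_ppe).
Premise 12, O(not reject_budget → wear_ppe), contraposes to O(not wear_ppe → reject_budget); with O(not wear_ppe) we get O(reject_budget).
Premise 6, O(not renew_form → not reject_budget), contraposes to O(reject_budget → renew_form); with O(reject_budget) we get O(renew_form).
Premises 4, 7, 8, 9, 10, 11 do not contribute to this derivation.
So O(renew_form) follows.

Yes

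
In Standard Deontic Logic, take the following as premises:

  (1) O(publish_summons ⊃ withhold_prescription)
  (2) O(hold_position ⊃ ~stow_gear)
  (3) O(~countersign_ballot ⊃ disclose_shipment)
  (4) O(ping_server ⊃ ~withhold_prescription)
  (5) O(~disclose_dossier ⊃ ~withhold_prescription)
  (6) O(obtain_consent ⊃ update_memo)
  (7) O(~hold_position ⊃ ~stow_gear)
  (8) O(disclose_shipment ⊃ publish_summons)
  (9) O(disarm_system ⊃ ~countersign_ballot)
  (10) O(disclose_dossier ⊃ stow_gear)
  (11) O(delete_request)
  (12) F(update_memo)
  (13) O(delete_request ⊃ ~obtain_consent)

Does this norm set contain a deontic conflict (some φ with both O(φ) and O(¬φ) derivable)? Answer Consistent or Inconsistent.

Premise 6 is O(obtain_consent ⊃ update_memo), but O(obtain_consent) is not derivable from the premises, so it does not yield O(update_memo).
So O(update_memo) is not derivable, and the apparent clash with O(~update_memo) does not arise.
A world satisfying every obligation exists (e.g. countersign_ballot=true, delete_request=true, disarm_system=false, disclose_dossier=false, disclose_shipment=false, hold_position=false, obtain_consent=false, ping_server=false, publish_summons=false, stow_gear=false, update_memo=false, withhold_prescription=false); no atom is both obligatory and forbidden, so the set is consistent.

Consistent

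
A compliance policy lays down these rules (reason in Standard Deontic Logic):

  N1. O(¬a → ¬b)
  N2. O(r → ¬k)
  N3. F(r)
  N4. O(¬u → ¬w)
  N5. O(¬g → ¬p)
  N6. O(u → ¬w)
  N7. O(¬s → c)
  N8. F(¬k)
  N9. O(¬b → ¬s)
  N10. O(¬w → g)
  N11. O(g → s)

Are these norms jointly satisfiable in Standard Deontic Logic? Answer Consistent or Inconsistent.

Consistent

Premise 2 is O(r → ¬k), but O(r) is not derivable from the premises, so it does not yield O(¬k).
So O(¬k) is not derivable, and the apparent clash with O(k) does not arise.
A world satisfying every obligation exists (e.g. a=true, b=true, c=false, g=true, k=true, p=false, r=false, s=true, u=false, w=false); no atom is both obligatory and forbidden, so the set is consistent.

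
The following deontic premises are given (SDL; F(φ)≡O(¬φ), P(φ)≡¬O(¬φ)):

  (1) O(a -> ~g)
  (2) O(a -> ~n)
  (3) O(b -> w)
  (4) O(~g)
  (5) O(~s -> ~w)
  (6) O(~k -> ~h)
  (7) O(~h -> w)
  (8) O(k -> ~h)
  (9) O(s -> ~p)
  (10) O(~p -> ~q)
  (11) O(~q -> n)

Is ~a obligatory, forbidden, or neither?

Obligatory

By case analysis on ~k: premise 6 gives O(~k -> ~h) and premise 8 gives O(k -> ~h), so O(~h) either way.
From O(~h) and premise 7, O(~h -> w), we obtain O(w).
The contrapositive of premise 5 (O(~s -> ~w)) is O(w -> s), and O(w) is already established, so O(s).
From O(s) and premise 9, O(s -> ~p), we obtain O(~p).
With premise 10, O(~p -> ~q), the K-axiom yields O(~q).
Premise 11 is O(~q -> n); since O(~q), deontic closure gives O(n).
Premise 2 is O(a -> ~n); contrapositively O(n -> ~a). Since O(n) holds, K gives O(~a).
Premises 1, 3, 4 do not contribute to this derivation.
Hence ~a is obligatory.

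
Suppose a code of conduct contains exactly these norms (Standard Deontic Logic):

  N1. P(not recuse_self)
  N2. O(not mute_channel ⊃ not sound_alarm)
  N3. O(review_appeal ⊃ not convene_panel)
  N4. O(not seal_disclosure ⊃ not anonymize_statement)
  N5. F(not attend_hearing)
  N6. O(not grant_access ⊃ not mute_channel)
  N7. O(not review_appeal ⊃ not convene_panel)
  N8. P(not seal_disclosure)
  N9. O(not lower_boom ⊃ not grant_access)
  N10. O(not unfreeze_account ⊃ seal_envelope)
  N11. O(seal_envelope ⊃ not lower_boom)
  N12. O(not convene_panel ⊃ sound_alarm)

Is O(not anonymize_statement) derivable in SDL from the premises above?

Premise 4 is O(not seal_disclosure ⊃ not anonymize_statement), but O(not seal_disclosure) is not derivable from the premises (the permission P(not seal_disclosure) asserts only not O(seal_disclosure), not O(not seal_disclosure)), so it does not yield O(not anonymize_statement).
No other premise forces O(not anonymize_statement). An ideal world satisfying every premise can still have not anonymize_statement false, so O(not anonymize_statement) is not derivable.

No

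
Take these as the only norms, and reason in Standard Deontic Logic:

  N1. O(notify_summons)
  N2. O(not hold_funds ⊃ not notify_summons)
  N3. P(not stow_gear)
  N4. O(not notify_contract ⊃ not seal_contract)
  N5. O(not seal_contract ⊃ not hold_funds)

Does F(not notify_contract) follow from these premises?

Premise 1 gives O(notify_summons).
Premise 2 is O(not hold_funds ⊃ not notify_summons); contrapositively O(notify_summons ⊃ hold_funds). Since O(notify_summons) holds, K gives O(hold_funds).
Premise 5, O(not seal_contract ⊃ not hold_funds), contraposes to O(hold_funds ⊃ seal_contract); with O(hold_funds) we get O(seal_contract).
Premise 4, O(not notify_contract ⊃ not seal_contract), contraposes to O(seal_contract ⊃ notify_contract); with O(seal_contract) we get O(notify_contract).
Premise 3 does not contribute to this derivation.
So O(notify_contract) holds, i.e. F(not notify_contract). The claim follows.

Yes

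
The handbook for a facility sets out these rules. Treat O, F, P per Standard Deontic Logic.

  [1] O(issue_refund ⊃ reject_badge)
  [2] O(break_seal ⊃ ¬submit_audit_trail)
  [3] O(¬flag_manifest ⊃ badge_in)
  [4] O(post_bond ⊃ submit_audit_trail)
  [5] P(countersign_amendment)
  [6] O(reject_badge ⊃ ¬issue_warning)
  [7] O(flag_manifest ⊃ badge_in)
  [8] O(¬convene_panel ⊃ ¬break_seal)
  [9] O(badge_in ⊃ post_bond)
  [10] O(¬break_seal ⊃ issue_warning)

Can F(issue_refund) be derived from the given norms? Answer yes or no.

Premises 7 and 3 are O(flag_manifest ⊃ badge_in) and O(¬flag_manifest ⊃ badge_in); every ideal world satisfies flag_manifest or ¬flag_manifest, so in either case badge_in holds — hence O(badge_in).
Applying K to premise 9 (O(badge_in ⊃ post_bond)) and O(badge_in) yields O(post_bond).
Premise 4 is O(post_bond ⊃ submit_audit_trail); since O(post_bond), deontic closure gives O(submit_audit_trail).
Premise 2 is O(break_seal ⊃ ¬submit_audit_trail); contrapositively O(submit_audit_trail ⊃ ¬break_seal). Since O(submit_audit_trail) holds, K gives O(¬break_seal).
From O(¬break_seal) and premise 10, O(¬break_seal ⊃ issue_warning), we obtain O(issue_warning).
The contrapositive of premise 6 (O(reject_badge ⊃ ¬issue_warning)) is O(issue_warning ⊃ ¬reject_badge), and O(issue_warning) is already established, so O(¬reject_badge).
Premise 1 is O(issue_refund ⊃ reject_badge); contrapositively O(¬reject_badge ⊃ ¬issue_refund). Since O(¬reject_badge) holds, K gives O(¬issue_refund).
Premises 5, 8 do not contribute to this derivation.
So O(¬issue_refund) holds, i.e. F(issue_refund). The claim follows.

Yes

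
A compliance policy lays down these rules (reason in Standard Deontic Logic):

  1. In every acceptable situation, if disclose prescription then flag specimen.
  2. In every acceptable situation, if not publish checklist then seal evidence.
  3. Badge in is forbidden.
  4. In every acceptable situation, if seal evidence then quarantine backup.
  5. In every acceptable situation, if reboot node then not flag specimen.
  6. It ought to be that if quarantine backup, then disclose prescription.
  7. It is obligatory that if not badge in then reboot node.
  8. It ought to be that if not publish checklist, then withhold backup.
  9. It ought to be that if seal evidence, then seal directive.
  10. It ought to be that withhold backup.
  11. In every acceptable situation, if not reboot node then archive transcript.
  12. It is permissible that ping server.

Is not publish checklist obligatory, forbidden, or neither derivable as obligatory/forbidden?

Forbidden

Premise 3 is F(badge_in), i.e. O(¬badge_in).
With premise 7, O(¬badge_in → reboot_node), the K-axiom yields O(reboot_node).
Applying K to premise 5 (O(reboot_node → ¬flag_specimen)) and O(reboot_node) yields O(¬flag_specimen).
Premise 1, O(disclose_prescription → flag_specimen), contraposes to O(¬flag_specimen → ¬disclose_prescription); with O(¬flag_specimen) we get O(¬disclose_prescription).
The contrapositive of premise 6 (O(quarantine_backup → disclose_prescription)) is O(¬disclose_prescription → ¬quarantine_backup), and O(¬disclose_prescription) is already established, so O(¬quarantine_backup).
Premise 4 is O(seal_evidence → quarantine_backup); contrapositively O(¬quarantine_backup → ¬seal_evidence). Since O(¬quarantine_backup) holds, K gives O(¬seal_evidence).
The contrapositive of premise 2 (O(¬publish_checklist → seal_evidence)) is O(¬seal_evidence → publish_checklist), and O(¬seal_evidence) is already established, so O(publish_checklist).
Premises 8, 9, 10, 11, 12 do not contribute to this derivation.
Thus O(publish_checklist), which is F(¬publish_checklist): ¬publish_checklist is forbidden.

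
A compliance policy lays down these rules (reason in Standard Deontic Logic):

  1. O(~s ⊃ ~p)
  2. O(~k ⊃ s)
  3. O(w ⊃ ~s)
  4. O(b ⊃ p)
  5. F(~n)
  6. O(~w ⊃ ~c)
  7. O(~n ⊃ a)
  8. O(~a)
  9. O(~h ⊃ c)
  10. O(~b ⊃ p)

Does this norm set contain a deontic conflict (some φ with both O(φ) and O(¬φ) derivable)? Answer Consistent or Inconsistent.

Premise 7 is O(~n ⊃ a), but O(~n) is not derivable from the premises, so it does not yield O(a).
So O(a) is not derivable, and the apparent clash with O(~a) does not arise.
A world satisfying every obligation exists (e.g. a=false, b=false, c=false, h=true, k=false, n=true, p=true, s=true, w=false); no atom is both obligatory and forbidden, so the set is consistent.

Consistent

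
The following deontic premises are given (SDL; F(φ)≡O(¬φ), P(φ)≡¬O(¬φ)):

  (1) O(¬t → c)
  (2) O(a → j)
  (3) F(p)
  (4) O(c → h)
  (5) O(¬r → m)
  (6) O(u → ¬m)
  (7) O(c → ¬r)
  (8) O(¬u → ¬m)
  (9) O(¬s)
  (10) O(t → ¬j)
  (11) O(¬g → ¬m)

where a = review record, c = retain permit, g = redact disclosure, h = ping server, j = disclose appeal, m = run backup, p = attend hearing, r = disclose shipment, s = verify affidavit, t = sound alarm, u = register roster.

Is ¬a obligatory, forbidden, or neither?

By case analysis on ¬u: premise 8 gives O(¬u → ¬m) and premise 6 gives O(u → ¬m), so O(¬m) either way.
The contrapositive of premise 5 (O(¬r → m)) is O(¬m → r), and O(¬m) is already established, so O(r).
Premise 7 is O(c → ¬r); contrapositively O(r → ¬c). Since O(r) holds, K gives O(¬c).
Premise 1, O(¬t → c), contraposes to O(¬c → t); with O(¬c) we get O(t).
Applying K to premise 10 (O(t → ¬j)) and O(t) yields O(¬j).
Premise 2 is O(a → j); contrapositively O(¬j → ¬a). Since O(¬j) holds, K gives O(¬a).
Premises 3, 4, 9, 11 do not contribute to this derivation.
Hence ¬a is obligatory.

Obligatory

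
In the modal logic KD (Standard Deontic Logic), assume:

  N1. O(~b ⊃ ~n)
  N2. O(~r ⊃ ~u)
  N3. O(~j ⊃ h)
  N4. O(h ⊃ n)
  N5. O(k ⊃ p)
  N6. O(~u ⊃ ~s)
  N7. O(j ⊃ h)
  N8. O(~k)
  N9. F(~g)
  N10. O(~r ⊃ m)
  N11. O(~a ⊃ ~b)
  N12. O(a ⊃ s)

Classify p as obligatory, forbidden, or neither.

Neither

Premise 5 is O(k ⊃ p), but O(k) is not derivable from the premises, so it does not yield O(p).
No premise or chain of K-axiom applications forces O(p), and none forces O(~p). So p is neither obligatory nor forbidden under these norms.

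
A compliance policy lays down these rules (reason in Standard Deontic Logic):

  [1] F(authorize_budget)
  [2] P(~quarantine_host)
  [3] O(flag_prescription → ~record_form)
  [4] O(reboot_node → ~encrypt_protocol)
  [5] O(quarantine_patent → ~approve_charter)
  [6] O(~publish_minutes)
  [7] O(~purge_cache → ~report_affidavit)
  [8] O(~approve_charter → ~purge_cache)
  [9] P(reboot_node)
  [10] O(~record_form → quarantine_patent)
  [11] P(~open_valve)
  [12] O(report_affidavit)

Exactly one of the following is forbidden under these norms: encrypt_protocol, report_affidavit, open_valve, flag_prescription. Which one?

flag_prescription

Premise 12 states O(report_affidavit) outright.
Premise 7, O(~purge_cache → ~report_affidavit), contraposes to O(report_affidavit → purge_cache); with O(report_affidavit) we get O(purge_cache).
Premise 8 is O(~approve_charter → ~purge_cache); contrapositively O(purge_cache → approve_charter). Since O(purge_cache) holds, K gives O(approve_charter).
The contrapositive of premise 5 (O(quarantine_patent → ~approve_charter)) is O(approve_charter → ~quarantine_patent), and O(approve_charter) is already established, so O(~quarantine_patent).
Premise 10, O(~record_form → quarantine_patent), contraposes to O(~quarantine_patent → record_form); with O(~quarantine_patent) we get O(record_form).
The contrapositive of premise 3 (O(flag_prescription → ~record_form)) is O(record_form → ~flag_prescription), and O(record_form) is already established, so O(~flag_prescription).
So O(~flag_prescription) holds, i.e. flag_prescription is forbidden. None of the other listed options is forbidden under the premises.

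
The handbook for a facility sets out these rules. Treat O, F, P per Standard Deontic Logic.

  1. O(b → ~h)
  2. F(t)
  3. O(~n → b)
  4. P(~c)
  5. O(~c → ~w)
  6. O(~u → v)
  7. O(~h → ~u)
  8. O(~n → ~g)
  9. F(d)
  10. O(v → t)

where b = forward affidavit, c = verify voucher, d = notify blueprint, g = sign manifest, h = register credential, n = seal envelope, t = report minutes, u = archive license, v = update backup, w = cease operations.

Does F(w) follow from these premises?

No

Premise 5 is O(~c → ~w), but O(~c) is not derivable from the premises (the permission P(~c) asserts only ~O(c), not O(~c)), so it does not yield O(~w).
No other premise forces O(~w). An ideal world satisfying every premise can still have w true, so F(w) is not derivable.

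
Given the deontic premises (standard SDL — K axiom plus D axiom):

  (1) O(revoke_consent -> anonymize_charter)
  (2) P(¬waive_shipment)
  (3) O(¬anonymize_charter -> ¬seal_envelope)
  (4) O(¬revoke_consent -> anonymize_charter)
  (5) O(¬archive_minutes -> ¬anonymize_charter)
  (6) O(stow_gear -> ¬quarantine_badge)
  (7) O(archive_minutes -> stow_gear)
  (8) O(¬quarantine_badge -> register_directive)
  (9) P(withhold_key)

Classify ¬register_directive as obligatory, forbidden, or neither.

By case analysis on revoke_consent: premise 1 gives O(revoke_consent -> anonymize_charter) and premise 4 gives O(¬revoke_consent -> anonymize_charter), so O(anonymize_charter) either way.
Premise 5, O(¬archive_minutes -> ¬anonymize_charter), contraposes to O(anonymize_charter -> archive_minutes); with O(anonymize_charter) we get O(archive_minutes).
With premise 7, O(archive_minutes -> stow_gear), the K-axiom yields O(stow_gear).
With premise 6, O(stow_gear -> ¬quarantine_badge), the K-axiom yields O(¬quarantine_badge).
Applying K to premise 8 (O(¬quarantine_badge -> register_directive)) and O(¬quarantine_badge) yields O(register_directive).
Premises 2, 3, 9 do not contribute to this derivation.
Thus O(register_directive), which is F(¬register_directive): ¬register_directive is forbidden.

Forbidden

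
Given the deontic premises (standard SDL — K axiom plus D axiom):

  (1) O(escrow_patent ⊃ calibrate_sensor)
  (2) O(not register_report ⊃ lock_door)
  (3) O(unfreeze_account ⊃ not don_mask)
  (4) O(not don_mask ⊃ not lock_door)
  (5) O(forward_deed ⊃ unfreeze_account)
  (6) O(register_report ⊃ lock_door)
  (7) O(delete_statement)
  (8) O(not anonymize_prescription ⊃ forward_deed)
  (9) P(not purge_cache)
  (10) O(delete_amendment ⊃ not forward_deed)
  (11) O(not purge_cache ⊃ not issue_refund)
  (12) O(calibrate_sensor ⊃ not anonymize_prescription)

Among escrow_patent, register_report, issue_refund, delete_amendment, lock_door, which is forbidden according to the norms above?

escrow_patent

By case analysis on not register_report: premise 2 gives O(not register_report ⊃ lock_door) and premise 6 gives O(register_report ⊃ lock_door), so O(lock_door) either way.
Premise 4 is O(not don_mask ⊃ not lock_door); contrapositively O(lock_door ⊃ don_mask). Since O(lock_door) holds, K gives O(don_mask).
Premise 3 is O(unfreeze_account ⊃ not don_mask); contrapositively O(don_mask ⊃ not unfreeze_account). Since O(don_mask) holds, K gives O(not unfreeze_account).
The contrapositive of premise 5 (O(forward_deed ⊃ unfreeze_account)) is O(not unfreeze_account ⊃ not forward_deed), and O(not unfreeze_account) is already established, so O(not forward_deed).
Premise 8 is O(not anonymize_prescription ⊃ forward_deed); contrapositively O(not forward_deed ⊃ anonymize_prescription). Since O(not forward_deed) holds, K gives O(anonymize_prescription).
The contrapositive of premise 12 (O(calibrate_sensor ⊃ not anonymize_prescription)) is O(anonymize_prescription ⊃ not calibrate_sensor), and O(anonymize_prescription) is already established, so O(not calibrate_sensor).
Premise 1, O(escrow_patent ⊃ calibrate_sensor), contraposes to O(not calibrate_sensor ⊃ not escrow_patent); with O(not calibrate_sensor) we get O(not escrow_patent).
So O(not escrow_patent) holds, i.e. escrow_patent is forbidden. None of the other listed options is forbidden under the premises.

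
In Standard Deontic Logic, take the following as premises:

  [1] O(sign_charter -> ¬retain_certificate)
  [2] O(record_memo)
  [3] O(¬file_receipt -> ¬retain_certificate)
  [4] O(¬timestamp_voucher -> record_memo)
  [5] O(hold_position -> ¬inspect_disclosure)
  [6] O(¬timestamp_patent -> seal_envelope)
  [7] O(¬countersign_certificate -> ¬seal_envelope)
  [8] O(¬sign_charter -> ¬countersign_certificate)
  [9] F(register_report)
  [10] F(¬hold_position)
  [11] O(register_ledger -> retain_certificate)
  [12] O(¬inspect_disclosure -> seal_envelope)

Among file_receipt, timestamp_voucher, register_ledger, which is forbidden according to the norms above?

Premise 10 is F(¬hold_position), i.e. O(hold_position).
Applying K to premise 5 (O(hold_position -> ¬inspect_disclosure)) and O(hold_position) yields O(¬inspect_disclosure).
Applying K to premise 12 (O(¬inspect_disclosure -> seal_envelope)) and O(¬inspect_disclosure) yields O(seal_envelope).
Premise 7 is O(¬countersign_certificate -> ¬seal_envelope); contrapositively O(seal_envelope -> countersign_certificate). Since O(seal_envelope) holds, K gives O(countersign_certificate).
The contrapositive of premise 8 (O(¬sign_charter -> ¬countersign_certificate)) is O(countersign_certificate -> sign_charter), and O(countersign_certificate) is already established, so O(sign_charter).
Premise 1 is O(sign_charter -> ¬retain_certificate); since O(sign_charter), deontic closure gives O(¬retain_certificate).
The contrapositive of premise 11 (O(register_ledger -> retain_certificate)) is O(¬retain_certificate -> ¬register_ledger), and O(¬retain_certificate) is already established, so O(¬register_ledger).
So O(¬register_ledger) holds, i.e. register_ledger is forbidden. None of the other listed options is forbidden under the premises.

register_ledger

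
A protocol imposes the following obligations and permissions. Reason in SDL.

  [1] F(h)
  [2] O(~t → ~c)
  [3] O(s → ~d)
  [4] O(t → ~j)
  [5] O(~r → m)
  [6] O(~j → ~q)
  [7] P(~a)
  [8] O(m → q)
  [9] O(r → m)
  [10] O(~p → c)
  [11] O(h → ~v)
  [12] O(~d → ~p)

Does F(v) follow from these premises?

No

Premise 11 is O(h → ~v), but O(h) is not derivable from the premises, so it does not yield O(~v).
No other premise forces O(~v). An ideal world satisfying every premise can still have v true, so F(v) is not derivable.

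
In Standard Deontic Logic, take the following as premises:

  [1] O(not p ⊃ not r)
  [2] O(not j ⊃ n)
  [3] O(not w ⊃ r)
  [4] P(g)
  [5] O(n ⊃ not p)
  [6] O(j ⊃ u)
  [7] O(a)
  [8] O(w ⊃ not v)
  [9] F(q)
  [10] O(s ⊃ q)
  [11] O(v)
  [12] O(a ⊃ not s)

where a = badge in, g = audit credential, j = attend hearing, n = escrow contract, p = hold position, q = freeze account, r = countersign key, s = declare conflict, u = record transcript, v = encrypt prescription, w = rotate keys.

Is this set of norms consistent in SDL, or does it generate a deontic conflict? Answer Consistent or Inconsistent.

Consistent

Premise 10 is O(s ⊃ q), but O(s) is not derivable from the premises, so it does not yield O(q).
So O(q) is not derivable, and the apparent clash with O(not q) does not arise.
A world satisfying every obligation exists (e.g. a=true, g=false, j=true, n=false, p=true, q=false, r=true, s=false, u=true, v=true, w=false); no atom is both obligatory and forbidden, so the set is consistent.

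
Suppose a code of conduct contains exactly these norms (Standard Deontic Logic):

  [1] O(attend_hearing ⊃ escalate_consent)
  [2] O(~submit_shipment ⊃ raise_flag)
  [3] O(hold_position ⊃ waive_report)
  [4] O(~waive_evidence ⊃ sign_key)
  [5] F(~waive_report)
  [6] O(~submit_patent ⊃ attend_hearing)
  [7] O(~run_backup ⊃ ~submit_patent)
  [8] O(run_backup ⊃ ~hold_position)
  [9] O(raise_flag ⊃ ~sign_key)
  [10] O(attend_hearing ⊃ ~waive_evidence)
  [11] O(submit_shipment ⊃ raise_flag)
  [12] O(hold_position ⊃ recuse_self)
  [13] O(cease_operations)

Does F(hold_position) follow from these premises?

Yes

Premises 11 and 2 cover both cases: O(submit_shipment ⊃ raise_flag) and O(~submit_shipment ⊃ raise_flag). Since submit_shipment ∨ ~submit_shipment is a tautology, O(raise_flag) follows.
Premise 9 is O(raise_flag ⊃ ~sign_key); since O(raise_flag), deontic closure gives O(~sign_key).
Premise 4 is O(~waive_evidence ⊃ sign_key); contrapositively O(~sign_key ⊃ waive_evidence). Since O(~sign_key) holds, K gives O(waive_evidence).
Premise 10, O(attend_hearing ⊃ ~waive_evidence), contraposes to O(waive_evidence ⊃ ~attend_hearing); with O(waive_evidence) we get O(~attend_hearing).
Premise 6 is O(~submit_patent ⊃ attend_hearing); contrapositively O(~attend_hearing ⊃ submit_patent). Since O(~attend_hearing) holds, K gives O(submit_patent).
Premise 7 is O(~run_backup ⊃ ~submit_patent); contrapositively O(submit_patent ⊃ run_backup). Since O(submit_patent) holds, K gives O(run_backup).
Premise 8 is O(run_backup ⊃ ~hold_position); since O(run_backup), deontic closure gives O(~hold_position).
Premises 1, 3, 5, 12, 13 do not contribute to this derivation.
So O(~hold_position) holds, i.e. F(hold_position). The claim follows.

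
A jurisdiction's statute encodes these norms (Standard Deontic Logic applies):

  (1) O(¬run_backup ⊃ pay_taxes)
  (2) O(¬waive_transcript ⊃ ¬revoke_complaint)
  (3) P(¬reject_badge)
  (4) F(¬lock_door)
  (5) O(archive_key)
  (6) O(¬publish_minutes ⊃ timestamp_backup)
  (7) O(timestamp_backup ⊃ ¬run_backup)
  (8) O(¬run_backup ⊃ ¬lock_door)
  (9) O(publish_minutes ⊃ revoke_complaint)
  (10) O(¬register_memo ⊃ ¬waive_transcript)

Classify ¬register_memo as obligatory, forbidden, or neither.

Premise 4 is F(¬lock_door), i.e. O(lock_door).
The contrapositive of premise 8 (O(¬run_backup ⊃ ¬lock_door)) is O(lock_door ⊃ run_backup), and O(lock_door) is already established, so O(run_backup).
The contrapositive of premise 7 (O(timestamp_backup ⊃ ¬run_backup)) is O(run_backup ⊃ ¬timestamp_backup), and O(run_backup) is already established, so O(¬timestamp_backup).
Premise 6 is O(¬publish_minutes ⊃ timestamp_backup); contrapositively O(¬timestamp_backup ⊃ publish_minutes). Since O(¬timestamp_backup) holds, K gives O(publish_minutes).
Premise 9 is O(publish_minutes ⊃ revoke_complaint); since O(publish_minutes), deontic closure gives O(revoke_complaint).
Premise 2, O(¬waive_transcript ⊃ ¬revoke_complaint), contraposes to O(revoke_complaint ⊃ waive_transcript); with O(revoke_complaint) we get O(waive_transcript).
Premise 10 is O(¬register_memo ⊃ ¬waive_transcript); contrapositively O(waive_transcript ⊃ register_memo). Since O(waive_transcript) holds, K gives O(register_memo).
Premises 1, 3, 5 do not contribute to this derivation.
Thus O(register_memo), which is F(¬register_memo): ¬register_memo is forbidden.

Forbidden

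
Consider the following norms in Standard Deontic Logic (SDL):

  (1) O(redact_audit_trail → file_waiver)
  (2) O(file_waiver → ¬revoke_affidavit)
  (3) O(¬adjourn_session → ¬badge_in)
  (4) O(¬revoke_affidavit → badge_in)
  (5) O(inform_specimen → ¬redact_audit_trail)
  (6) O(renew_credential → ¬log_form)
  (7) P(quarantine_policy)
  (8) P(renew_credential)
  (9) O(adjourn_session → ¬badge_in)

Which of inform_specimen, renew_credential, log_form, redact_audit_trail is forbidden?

Premises 3 and 9 are O(¬adjourn_session → ¬badge_in) and O(adjourn_session → ¬badge_in); every ideal world satisfies ¬adjourn_session or adjourn_session, so in either case ¬badge_in holds — hence O(¬badge_in).
Premise 4, O(¬revoke_affidavit → badge_in), contraposes to O(¬badge_in → revoke_affidavit); with O(¬badge_in) we get O(revoke_affidavit).
The contrapositive of premise 2 (O(file_waiver → ¬revoke_affidavit)) is O(revoke_affidavit → ¬file_waiver), and O(revoke_affidavit) is already established, so O(¬file_waiver).
Premise 1, O(redact_audit_trail → file_waiver), contraposes to O(¬file_waiver → ¬redact_audit_trail); with O(¬file_waiver) we get O(¬redact_audit_trail).
So O(¬redact_audit_trail) holds, i.e. redact_audit_trail is forbidden. None of the other listed options is forbidden under the premises.

redact_audit_trail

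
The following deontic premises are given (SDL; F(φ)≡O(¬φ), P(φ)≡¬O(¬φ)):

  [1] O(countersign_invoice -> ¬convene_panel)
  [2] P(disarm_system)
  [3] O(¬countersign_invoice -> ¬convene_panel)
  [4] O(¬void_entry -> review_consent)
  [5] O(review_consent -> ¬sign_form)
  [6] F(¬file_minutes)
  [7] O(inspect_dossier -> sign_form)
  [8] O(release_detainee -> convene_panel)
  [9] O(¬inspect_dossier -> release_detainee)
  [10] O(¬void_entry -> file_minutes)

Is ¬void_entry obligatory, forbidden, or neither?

Premises 3 and 1 are O(¬countersign_invoice -> ¬convene_panel) and O(countersign_invoice -> ¬convene_panel); every ideal world satisfies ¬countersign_invoice or countersign_invoice, so in either case ¬convene_panel holds — hence O(¬convene_panel).
Premise 8 is O(release_detainee -> convene_panel); contrapositively O(¬convene_panel -> ¬release_detainee). Since O(¬convene_panel) holds, K gives O(¬release_detainee).
The contrapositive of premise 9 (O(¬inspect_dossier -> release_detainee)) is O(¬release_detainee -> inspect_dossier), and O(¬release_detainee) is already established, so O(inspect_dossier).
Applying K to premise 7 (O(inspect_dossier -> sign_form)) and O(inspect_dossier) yields O(sign_form).
Premise 5 is O(review_consent -> ¬sign_form); contrapositively O(sign_form -> ¬review_consent). Since O(sign_form) holds, K gives O(¬review_consent).
The contrapositive of premise 4 (O(¬void_entry -> review_consent)) is O(¬review_consent -> void_entry), and O(¬review_consent) is already established, so O(void_entry).
Premises 2, 6, 10 do not contribute to this derivation.
Thus O(void_entry), which is F(¬void_entry): ¬void_entry is forbidden.

Forbidden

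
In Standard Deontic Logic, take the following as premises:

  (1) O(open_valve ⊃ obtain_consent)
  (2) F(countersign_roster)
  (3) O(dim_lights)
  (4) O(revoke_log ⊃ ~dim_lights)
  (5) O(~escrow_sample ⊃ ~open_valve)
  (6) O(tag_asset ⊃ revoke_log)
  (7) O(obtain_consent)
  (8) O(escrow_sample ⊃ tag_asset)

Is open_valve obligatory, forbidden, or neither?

Forbidden

Premise 3 gives O(dim_lights).
Premise 4, O(revoke_log ⊃ ~dim_lights), contraposes to O(dim_lights ⊃ ~revoke_log); with O(dim_lights) we get O(~revoke_log).
The contrapositive of premise 6 (O(tag_asset ⊃ revoke_log)) is O(~revoke_log ⊃ ~tag_asset), and O(~revoke_log) is already established, so O(~tag_asset).
The contrapositive of premise 8 (O(escrow_sample ⊃ tag_asset)) is O(~tag_asset ⊃ ~escrow_sample), and O(~tag_asset) is already established, so O(~escrow_sample).
With premise 5, O(~escrow_sample ⊃ ~open_valve), the K-axiom yields O(~open_valve).
Premises 1, 2, 7 do not contribute to this derivation.
Thus O(~open_valve), which is F(open_valve): open_valve is forbidden.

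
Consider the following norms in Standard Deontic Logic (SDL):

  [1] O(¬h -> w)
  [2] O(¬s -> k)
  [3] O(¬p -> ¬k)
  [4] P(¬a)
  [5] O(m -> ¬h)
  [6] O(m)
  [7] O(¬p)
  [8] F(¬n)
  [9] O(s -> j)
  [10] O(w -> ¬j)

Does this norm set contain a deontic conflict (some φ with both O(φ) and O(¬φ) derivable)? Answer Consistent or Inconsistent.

Inconsistent

Premise 7 gives O(¬p).
Premise 3 is O(¬p -> ¬k); since O(¬p), deontic closure gives O(¬k).
The contrapositive of premise 2 (O(¬s -> k)) is O(¬k -> s), and O(¬k) is already established, so O(s).
Premise 9 is O(s -> j); since O(s), deontic closure gives O(j).
The contrapositive of premise 10 (O(w -> ¬j)) is O(j -> ¬w), and O(j) is already established, so O(¬w).
Premise 1, O(¬h -> w), contraposes to O(¬w -> h); with O(¬w) we get O(h).
Premise 5 is O(m -> ¬h); contrapositively O(h -> ¬m). Since O(h) holds, K gives O(¬m).
However, premise 6 gives O(m).
We now have both O(¬m) and O(m) — m is simultaneously obligatory and forbidden, violating the D-axiom.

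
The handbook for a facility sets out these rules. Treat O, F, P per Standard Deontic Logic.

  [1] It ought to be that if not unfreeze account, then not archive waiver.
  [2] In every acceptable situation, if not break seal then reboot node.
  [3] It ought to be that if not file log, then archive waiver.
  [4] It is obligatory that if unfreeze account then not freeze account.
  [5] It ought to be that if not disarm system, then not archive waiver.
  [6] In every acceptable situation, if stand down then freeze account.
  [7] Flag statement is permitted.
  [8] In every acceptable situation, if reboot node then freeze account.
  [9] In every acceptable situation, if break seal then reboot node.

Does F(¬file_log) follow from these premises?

By case analysis on break_seal: premise 9 gives O(break_seal → reboot_node) and premise 2 gives O(¬break_seal → reboot_node), so O(reboot_node) either way.
Premise 8 is O(reboot_node → freeze_account); since O(reboot_node), deontic closure gives O(freeze_account).
Premise 4 is O(unfreeze_account → ¬freeze_account); contrapositively O(freeze_account → ¬unfreeze_account). Since O(freeze_account) holds, K gives O(¬unfreeze_account).
From O(¬unfreeze_account) and premise 1, O(¬unfreeze_account → ¬archive_waiver), we obtain O(¬archive_waiver).
Premise 3, O(¬file_log → archive_waiver), contraposes to O(¬archive_waiver → file_log); with O(¬archive_waiver) we get O(file_log).
Premises 5, 6, 7 do not contribute to this derivation.
So O(file_log) holds, i.e. F(¬file_log). The claim follows.

Yes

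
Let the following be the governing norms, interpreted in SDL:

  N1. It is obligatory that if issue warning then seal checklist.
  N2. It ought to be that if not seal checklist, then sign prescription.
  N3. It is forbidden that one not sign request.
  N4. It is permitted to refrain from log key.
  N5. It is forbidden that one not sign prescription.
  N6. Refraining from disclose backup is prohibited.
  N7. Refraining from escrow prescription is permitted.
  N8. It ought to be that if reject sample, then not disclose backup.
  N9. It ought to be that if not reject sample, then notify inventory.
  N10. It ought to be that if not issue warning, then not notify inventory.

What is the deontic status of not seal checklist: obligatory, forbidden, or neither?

Premise 6 is F(¬disclose_backup), i.e. O(disclose_backup).
The contrapositive of premise 8 (O(reject_sample → ¬disclose_backup)) is O(disclose_backup → ¬reject_sample), and O(disclose_backup) is already established, so O(¬reject_sample).
Premise 9 is O(¬reject_sample → notify_inventory); since O(¬reject_sample), deontic closure gives O(notify_inventory).
The contrapositive of premise 10 (O(¬issue_warning → ¬notify_inventory)) is O(notify_inventory → issue_warning), and O(notify_inventory) is already established, so O(issue_warning).
From O(issue_warning) and premise 1, O(issue_warning → seal_checklist), we obtain O(seal_checklist).
Premises 2, 3, 4, 5, 7 do not contribute to this derivation.
Thus O(seal_checklist), which is F(¬seal_checklist): ¬seal_checklist is forbidden.

Forbidden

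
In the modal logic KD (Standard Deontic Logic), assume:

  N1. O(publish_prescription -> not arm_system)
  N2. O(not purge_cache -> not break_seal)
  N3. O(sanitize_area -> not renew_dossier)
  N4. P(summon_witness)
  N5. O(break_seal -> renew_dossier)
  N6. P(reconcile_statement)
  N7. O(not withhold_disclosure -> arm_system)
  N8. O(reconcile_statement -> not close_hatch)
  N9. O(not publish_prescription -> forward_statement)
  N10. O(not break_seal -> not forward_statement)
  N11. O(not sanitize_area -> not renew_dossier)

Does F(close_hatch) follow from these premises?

Premise 8 is O(reconcile_statement -> not close_hatch), but O(reconcile_statement) is not derivable from the premises (the permission P(reconcile_statement) asserts only not O(not reconcile_statement), not O(reconcile_statement)), so it does not yield O(not close_hatch).
No other premise forces O(not close_hatch). An ideal world satisfying every premise can still have close_hatch true, so F(close_hatch) is not derivable.

No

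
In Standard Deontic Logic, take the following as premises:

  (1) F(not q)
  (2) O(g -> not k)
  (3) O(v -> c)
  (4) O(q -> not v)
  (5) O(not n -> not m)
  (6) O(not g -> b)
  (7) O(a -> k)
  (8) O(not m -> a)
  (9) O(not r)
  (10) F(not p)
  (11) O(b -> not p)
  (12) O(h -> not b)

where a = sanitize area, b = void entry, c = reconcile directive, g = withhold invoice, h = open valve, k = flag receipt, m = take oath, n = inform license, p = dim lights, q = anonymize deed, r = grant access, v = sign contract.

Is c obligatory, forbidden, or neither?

Premise 3 is O(v -> c), but O(v) is not derivable from the premises, so it does not yield O(c).
No premise or chain of K-axiom applications forces O(c), and none forces O(not c). So c is neither obligatory nor forbidden under these norms.

Neither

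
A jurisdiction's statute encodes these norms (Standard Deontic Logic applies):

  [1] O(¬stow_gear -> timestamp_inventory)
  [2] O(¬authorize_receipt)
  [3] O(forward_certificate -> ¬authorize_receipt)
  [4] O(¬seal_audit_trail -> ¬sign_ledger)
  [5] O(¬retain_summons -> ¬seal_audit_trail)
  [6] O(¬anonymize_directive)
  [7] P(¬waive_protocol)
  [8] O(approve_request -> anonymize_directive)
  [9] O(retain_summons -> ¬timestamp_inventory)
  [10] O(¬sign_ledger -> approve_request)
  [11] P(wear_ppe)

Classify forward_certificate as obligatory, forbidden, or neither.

Premise 3 is O(forward_certificate -> ¬authorize_receipt); even if O(¬authorize_receipt) held, inferring O(forward_certificate) would be affirming the consequent — invalid.
No premise or chain of K-axiom applications forces O(forward_certificate), and none forces O(¬forward_certificate). So forward_certificate is neither obligatory nor forbidden under these norms.

Neither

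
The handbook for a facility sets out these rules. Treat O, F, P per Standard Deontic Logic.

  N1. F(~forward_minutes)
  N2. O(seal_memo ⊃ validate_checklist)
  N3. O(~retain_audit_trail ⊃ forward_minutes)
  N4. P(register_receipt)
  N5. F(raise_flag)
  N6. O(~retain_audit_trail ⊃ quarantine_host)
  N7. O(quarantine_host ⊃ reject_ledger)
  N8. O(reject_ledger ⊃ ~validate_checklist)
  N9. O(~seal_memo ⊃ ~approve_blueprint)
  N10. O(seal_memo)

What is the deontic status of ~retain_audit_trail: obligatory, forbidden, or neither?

From premise 10 we have O(seal_memo).
From O(seal_memo) and premise 2, O(seal_memo ⊃ validate_checklist), we obtain O(validate_checklist).
The contrapositive of premise 8 (O(reject_ledger ⊃ ~validate_checklist)) is O(validate_checklist ⊃ ~reject_ledger), and O(validate_checklist) is already established, so O(~reject_ledger).
Premise 7 is O(quarantine_host ⊃ reject_ledger); contrapositively O(~reject_ledger ⊃ ~quarantine_host). Since O(~reject_ledger) holds, K gives O(~quarantine_host).
Premise 6 is O(~retain_audit_trail ⊃ quarantine_host); contrapositively O(~quarantine_host ⊃ retain_audit_trail). Since O(~quarantine_host) holds, K gives O(retain_audit_trail).
Premises 1, 3, 4, 5, 9 do not contribute to this derivation.
Thus O(retain_audit_trail), which is F(~retain_audit_trail): ~retain_audit_trail is forbidden.

Forbidden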